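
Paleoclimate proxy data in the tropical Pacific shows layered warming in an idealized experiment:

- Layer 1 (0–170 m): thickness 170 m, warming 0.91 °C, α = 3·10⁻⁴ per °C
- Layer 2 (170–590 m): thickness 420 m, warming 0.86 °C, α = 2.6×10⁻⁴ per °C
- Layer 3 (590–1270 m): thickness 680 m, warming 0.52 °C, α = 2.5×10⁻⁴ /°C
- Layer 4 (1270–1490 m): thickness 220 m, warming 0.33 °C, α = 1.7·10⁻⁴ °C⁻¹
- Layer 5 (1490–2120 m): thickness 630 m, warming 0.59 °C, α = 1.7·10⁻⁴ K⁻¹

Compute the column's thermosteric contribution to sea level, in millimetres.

0–170 m: 170 × 0.91 × 3×10⁻⁴ = 0.04641 m
Layer 2: 0.86 × 420 × 2.6×10⁻⁴ = 0.093912 m
590–1270 m: 0.52 × 680 × 2.5×10⁻⁴ = 0.08840 m
1.7×10⁻⁴ × 220 × 0.33 = 0.012342 m
0.59 × 1.7×10⁻⁴ × 630 = 0.063189 m
Δh = 0.04641 + 0.093912 + 0.08840 + 0.012342 + 0.063189 = 0.304253 m ≈ 304 mm

about 304 mm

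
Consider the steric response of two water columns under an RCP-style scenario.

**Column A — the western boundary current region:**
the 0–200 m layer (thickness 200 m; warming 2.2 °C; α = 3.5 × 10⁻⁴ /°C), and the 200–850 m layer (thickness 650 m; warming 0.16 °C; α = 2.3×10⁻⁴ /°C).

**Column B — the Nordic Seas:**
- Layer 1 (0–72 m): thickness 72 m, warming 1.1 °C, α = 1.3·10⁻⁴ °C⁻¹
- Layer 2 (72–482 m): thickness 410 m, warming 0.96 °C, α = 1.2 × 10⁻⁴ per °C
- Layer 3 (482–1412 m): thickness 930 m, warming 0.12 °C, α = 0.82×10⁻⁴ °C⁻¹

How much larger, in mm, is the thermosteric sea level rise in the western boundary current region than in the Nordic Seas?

A Layer 1: 2.2 × 3.5×10⁻⁴ × 200 = 0.15400 m
A 200–850 m: 650 × 0.16 × 2.3×10⁻⁴ = 0.02392 m
A total: 0.17792 m
B Layer 1: 72 × 1.1 × 1.3×10⁻⁴ = 0.010296 m
B 410 × 0.96 × 1.2×10⁻⁴ = 0.047232 m
B 482–1412 m: 0.82×10⁻⁴ × 0.12 × 930 = 0.0091512 m
B total: 0.0666792 m
Difference: 0.17792 − 0.0666792 = 0.1112408 m

Δh_A − Δh_B ≈ 110 mm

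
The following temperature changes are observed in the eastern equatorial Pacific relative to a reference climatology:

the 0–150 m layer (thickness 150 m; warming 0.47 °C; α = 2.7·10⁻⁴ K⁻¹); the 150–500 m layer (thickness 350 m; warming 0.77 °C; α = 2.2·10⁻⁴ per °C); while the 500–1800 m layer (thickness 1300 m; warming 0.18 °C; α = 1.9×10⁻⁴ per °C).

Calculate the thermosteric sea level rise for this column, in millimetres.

Layer 1: 150 × 2.7×10⁻⁴ × 0.47 = 0.019035 m
Layer 2: 350 × 0.77 × 2.2×10⁻⁴ = 0.05929 m
1300 × 1.9×10⁻⁴ × 0.18 = 0.04446 m
Δh = 0.019035 + 0.05929 + 0.04446 = 0.122785 m ≈ 120 mm

Δh = 120 mm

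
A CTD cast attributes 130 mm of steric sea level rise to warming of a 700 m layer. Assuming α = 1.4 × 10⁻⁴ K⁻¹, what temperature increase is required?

ΔT = Δh/(αH) = 0.13 / (1.4×10⁻⁴ × 700) ≈ 1.327 °C

1.33 °C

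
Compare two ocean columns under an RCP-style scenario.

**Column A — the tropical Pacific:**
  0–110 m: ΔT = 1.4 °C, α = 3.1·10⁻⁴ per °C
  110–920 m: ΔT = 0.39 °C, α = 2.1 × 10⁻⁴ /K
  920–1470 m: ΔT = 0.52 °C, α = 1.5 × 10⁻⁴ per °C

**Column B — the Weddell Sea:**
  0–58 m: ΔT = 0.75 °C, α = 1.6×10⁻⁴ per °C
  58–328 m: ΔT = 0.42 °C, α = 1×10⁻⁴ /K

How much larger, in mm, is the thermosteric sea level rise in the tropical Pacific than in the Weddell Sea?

Δh_A − Δh_B ≈ 140 mm

A 3.1×10⁻⁴ × 110 × 1.4 = 0.04774 m
A Layer 2: 810 × 0.39 × 2.1×10⁻⁴ = 0.066339 m
A 0.52 × 1.5×10⁻⁴ × 550 = 0.04290 m
A total: 0.156979 m
B 1.6×10⁻⁴ × 58 × 0.75 = 0.00696 m
B 1×10⁻⁴ × 0.42 × 270 = 0.01134 m
B total: 0.01830 m
Difference: 0.156979 − 0.01830 = 0.138679 m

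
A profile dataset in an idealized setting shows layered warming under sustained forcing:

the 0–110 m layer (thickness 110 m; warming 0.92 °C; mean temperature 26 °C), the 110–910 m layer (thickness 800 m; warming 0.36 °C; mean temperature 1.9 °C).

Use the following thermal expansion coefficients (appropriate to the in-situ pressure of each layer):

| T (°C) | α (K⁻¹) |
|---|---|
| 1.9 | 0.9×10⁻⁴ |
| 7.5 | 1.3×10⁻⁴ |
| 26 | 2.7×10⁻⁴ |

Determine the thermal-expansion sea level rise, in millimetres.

Δh ≈ 53.2 mm

Layer 1 at 26 °C → α = 2.7×10⁻⁴ K⁻¹
Layer 2 at 1.9 °C → α = 0.9×10⁻⁴ K⁻¹
0–110 m: 2.7×10⁻⁴ × 110 × 0.92 = 0.027324 m
0.36 × 800 × 0.9×10⁻⁴ = 0.02592 m
Δh = 0.027324 + 0.02592 = 0.053244 m ≈ 53.2 mm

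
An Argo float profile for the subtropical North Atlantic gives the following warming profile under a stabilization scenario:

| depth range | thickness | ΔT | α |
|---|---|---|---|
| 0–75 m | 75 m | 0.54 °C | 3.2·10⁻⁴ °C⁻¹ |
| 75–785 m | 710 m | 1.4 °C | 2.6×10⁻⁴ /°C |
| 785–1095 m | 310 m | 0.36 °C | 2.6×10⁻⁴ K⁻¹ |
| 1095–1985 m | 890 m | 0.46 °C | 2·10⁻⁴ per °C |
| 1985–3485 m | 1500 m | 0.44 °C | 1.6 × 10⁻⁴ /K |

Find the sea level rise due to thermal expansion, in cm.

48.8 cm

75 × 0.54 × 3.2×10⁻⁴ = 0.01296 m
1.4 × 2.6×10⁻⁴ × 710 = 0.25844 m
785–1095 m: 2.6×10⁻⁴ × 0.36 × 310 = 0.029016 m
Layer 4: 2×10⁻⁴ × 890 × 0.46 = 0.08188 m
Layer 5: 1500 × 0.44 × 1.6×10⁻⁴ = 0.10560 m
Δh = 0.01296 + 0.25844 + 0.029016 + 0.08188 + 0.10560 = 0.487896 m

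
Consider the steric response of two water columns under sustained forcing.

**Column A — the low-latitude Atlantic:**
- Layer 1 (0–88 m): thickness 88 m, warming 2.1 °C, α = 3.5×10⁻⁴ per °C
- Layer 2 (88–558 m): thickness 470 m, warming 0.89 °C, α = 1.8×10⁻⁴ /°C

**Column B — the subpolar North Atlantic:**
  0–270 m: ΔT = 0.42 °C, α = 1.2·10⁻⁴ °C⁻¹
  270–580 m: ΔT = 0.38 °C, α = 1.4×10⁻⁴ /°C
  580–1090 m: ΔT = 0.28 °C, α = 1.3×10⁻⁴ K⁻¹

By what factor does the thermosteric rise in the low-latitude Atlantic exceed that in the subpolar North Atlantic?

A Layer 1: 2.1 × 88 × 3.5×10⁻⁴ = 0.06468 m
A Layer 2: 1.8×10⁻⁴ × 0.89 × 470 = 0.075294 m
A total: 0.139974 m
B 0–270 m: 0.42 × 1.2×10⁻⁴ × 270 = 0.013608 m
B 0.38 × 1.4×10⁻⁴ × 310 = 0.016492 m
B Layer 3: 0.28 × 1.3×10⁻⁴ × 510 = 0.018564 m
B total: 0.048664 m
Ratio: 0.139974 / 0.048664 ≈ 2.876

2.9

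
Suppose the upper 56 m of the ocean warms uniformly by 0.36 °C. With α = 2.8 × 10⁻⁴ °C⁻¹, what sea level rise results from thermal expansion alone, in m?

about 0.00564 m

Δh = αΔT·H = 2.8×10⁻⁴ × 0.36 × 56 = 0.0056448 m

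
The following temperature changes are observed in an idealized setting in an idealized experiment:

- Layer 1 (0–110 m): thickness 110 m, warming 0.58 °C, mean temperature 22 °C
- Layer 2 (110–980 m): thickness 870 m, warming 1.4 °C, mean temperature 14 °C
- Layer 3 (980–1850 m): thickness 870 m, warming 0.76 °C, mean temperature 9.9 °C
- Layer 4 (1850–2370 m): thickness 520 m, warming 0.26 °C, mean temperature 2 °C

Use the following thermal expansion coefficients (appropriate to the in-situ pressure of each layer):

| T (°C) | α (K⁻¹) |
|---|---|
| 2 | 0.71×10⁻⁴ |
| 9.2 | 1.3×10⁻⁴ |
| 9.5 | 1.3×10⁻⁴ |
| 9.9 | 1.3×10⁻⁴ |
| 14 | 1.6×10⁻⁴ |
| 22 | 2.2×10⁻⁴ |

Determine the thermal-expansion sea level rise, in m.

Layer 1 at 22 °C → α = 2.2×10⁻⁴ K⁻¹
Layer 2 at 14 °C → α = 1.6×10⁻⁴ K⁻¹
Layer 3 at 9.9 °C → α = 1.3×10⁻⁴ K⁻¹
Layer 4 at 2 °C → α = 0.71×10⁻⁴ K⁻¹
0.58 × 110 × 2.2×10⁻⁴ = 0.014036 m
Layer 2: 1.6×10⁻⁴ × 870 × 1.4 = 0.19488 m
Layer 3: 870 × 1.3×10⁻⁴ × 0.76 = 0.085956 m
0.71×10⁻⁴ × 0.26 × 520 = 0.0095992 m
Δh = 0.014036 + 0.19488 + 0.085956 + 0.0095992 = 0.3044712 m

about 0.30 m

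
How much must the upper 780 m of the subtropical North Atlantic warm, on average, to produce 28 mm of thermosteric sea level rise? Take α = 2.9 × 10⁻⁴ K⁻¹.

about 0.12 K

ΔT = Δh/(αH) = 0.028 / (2.9×10⁻⁴ × 780) ≈ 0.1238 K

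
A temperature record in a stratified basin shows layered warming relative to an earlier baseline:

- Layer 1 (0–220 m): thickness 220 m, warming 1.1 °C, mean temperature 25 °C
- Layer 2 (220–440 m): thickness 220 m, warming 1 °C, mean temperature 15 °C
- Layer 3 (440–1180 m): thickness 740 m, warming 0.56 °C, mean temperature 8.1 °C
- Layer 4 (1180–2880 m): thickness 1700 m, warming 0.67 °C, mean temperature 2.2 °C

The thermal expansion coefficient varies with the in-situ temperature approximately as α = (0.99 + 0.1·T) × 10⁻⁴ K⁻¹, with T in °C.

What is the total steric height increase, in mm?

352 mm

Layer 1: α = (0.99 + 0.1×25)×10⁻⁴ = 3.49×10⁻⁴ K⁻¹
Layer 2: α = (0.99 + 0.1×15)×10⁻⁴ = 2.49×10⁻⁴ K⁻¹
Layer 3: α = (0.99 + 0.1×8.1)×10⁻⁴ = 1.8×10⁻⁴ K⁻¹
Layer 4: α = (0.99 + 0.1×2.2)×10⁻⁴ = 1.21×10⁻⁴ K⁻¹
Layer 1: 220 × 3.49×10⁻⁴ × 1.1 = 0.084458 m
220–440 m: 220 × 1 × 2.49×10⁻⁴ = 0.05478 m
Layer 3: 0.56 × 740 × 1.8×10⁻⁴ = 0.074592 m
Layer 4: 0.67 × 1700 × 1.21×10⁻⁴ = 0.137819 m
Δh = 0.084458 + 0.05478 + 0.074592 + 0.137819 = 0.351649 m ≈ 352 mm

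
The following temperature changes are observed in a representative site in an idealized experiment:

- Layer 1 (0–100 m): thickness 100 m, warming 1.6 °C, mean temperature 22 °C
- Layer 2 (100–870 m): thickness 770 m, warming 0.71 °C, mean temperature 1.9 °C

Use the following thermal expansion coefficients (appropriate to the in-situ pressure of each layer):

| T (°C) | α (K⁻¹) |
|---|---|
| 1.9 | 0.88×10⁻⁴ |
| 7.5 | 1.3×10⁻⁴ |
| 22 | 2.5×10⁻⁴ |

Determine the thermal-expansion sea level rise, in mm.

about 88.1 mm

Layer 1 at 22 °C → α = 2.5×10⁻⁴ K⁻¹
Layer 2 at 1.9 °C → α = 0.88×10⁻⁴ K⁻¹
Layer 1: 2.5×10⁻⁴ × 1.6 × 100 = 0.04000 m
100–870 m: 770 × 0.71 × 0.88×10⁻⁴ = 0.0481096 m
Δh = 0.04000 + 0.0481096 = 0.0881096 m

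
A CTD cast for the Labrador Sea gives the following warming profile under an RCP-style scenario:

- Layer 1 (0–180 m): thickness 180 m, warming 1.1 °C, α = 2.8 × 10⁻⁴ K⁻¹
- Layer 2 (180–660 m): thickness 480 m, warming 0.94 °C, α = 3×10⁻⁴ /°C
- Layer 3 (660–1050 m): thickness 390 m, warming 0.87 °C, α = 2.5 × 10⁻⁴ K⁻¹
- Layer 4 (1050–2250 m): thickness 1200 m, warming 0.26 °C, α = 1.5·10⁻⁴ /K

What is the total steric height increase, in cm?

180 × 1.1 × 2.8×10⁻⁴ = 0.05544 m
3×10⁻⁴ × 0.94 × 480 = 0.13536 m
390 × 2.5×10⁻⁴ × 0.87 = 0.084825 m
Layer 4: 1200 × 1.5×10⁻⁴ × 0.26 = 0.04680 m
Δh = 0.05544 + 0.13536 + 0.084825 + 0.04680 = 0.322425 m ≈ 32.2 cm

32.2 cm of thermosteric rise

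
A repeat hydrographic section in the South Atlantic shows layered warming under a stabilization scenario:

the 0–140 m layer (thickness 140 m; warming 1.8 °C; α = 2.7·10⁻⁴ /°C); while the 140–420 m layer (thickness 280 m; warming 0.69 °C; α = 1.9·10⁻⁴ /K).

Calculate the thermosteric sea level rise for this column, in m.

Layer 1: 1.8 × 2.7×10⁻⁴ × 140 = 0.06804 m
1.9×10⁻⁴ × 280 × 0.69 = 0.036708 m
Δh = 0.06804 + 0.036708 = 0.104748 m ≈ 0.105 m

Δh ≈ 0.105 m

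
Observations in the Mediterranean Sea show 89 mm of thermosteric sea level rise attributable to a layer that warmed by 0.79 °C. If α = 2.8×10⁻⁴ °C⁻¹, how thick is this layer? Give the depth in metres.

H = Δh/(αΔT) = 0.089 / (2.8×10⁻⁴ × 0.79) ≈ 402.4 m

H ≈ 402 m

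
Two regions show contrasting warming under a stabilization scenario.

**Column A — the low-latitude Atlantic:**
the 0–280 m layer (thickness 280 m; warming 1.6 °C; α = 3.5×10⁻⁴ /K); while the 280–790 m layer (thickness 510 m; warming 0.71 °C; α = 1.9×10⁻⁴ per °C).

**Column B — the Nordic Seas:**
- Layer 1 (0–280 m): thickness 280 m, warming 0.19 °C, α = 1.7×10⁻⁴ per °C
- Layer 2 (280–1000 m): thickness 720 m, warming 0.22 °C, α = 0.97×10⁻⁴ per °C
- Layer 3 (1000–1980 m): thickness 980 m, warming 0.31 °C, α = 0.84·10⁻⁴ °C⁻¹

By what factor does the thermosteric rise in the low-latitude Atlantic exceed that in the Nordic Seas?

a factor of 4.5

A Layer 1: 280 × 3.5×10⁻⁴ × 1.6 = 0.15680 m
A 280–790 m: 0.71 × 510 × 1.9×10⁻⁴ = 0.068799 m
A total: 0.225599 m
B 0–280 m: 1.7×10⁻⁴ × 0.19 × 280 = 0.009044 m
B 280–1000 m: 720 × 0.22 × 0.97×10⁻⁴ = 0.0153648 m
B 1000–1980 m: 980 × 0.84×10⁻⁴ × 0.31 = 0.0255192 m
B total: 0.049928 m
Ratio: 0.225599 / 0.049928 ≈ 4.518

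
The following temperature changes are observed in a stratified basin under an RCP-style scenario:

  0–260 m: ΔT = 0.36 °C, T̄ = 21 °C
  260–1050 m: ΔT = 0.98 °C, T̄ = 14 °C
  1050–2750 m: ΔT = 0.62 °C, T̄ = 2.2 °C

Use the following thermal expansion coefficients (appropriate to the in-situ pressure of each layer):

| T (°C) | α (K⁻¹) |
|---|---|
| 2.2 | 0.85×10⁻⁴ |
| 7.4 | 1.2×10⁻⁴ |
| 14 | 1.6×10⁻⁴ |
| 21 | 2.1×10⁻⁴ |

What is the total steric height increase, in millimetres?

about 230 mm

Layer 1 at 21 °C → α = 2.1×10⁻⁴ K⁻¹
Layer 2 at 14 °C → α = 1.6×10⁻⁴ K⁻¹
Layer 3 at 2.2 °C → α = 0.85×10⁻⁴ K⁻¹
Layer 1: 0.36 × 260 × 2.1×10⁻⁴ = 0.019656 m
Layer 2: 1.6×10⁻⁴ × 0.98 × 790 = 0.123872 m
Layer 3: 0.62 × 0.85×10⁻⁴ × 1700 = 0.08959 m
Δh = 0.019656 + 0.123872 + 0.08959 = 0.233118 m ≈ 230 mm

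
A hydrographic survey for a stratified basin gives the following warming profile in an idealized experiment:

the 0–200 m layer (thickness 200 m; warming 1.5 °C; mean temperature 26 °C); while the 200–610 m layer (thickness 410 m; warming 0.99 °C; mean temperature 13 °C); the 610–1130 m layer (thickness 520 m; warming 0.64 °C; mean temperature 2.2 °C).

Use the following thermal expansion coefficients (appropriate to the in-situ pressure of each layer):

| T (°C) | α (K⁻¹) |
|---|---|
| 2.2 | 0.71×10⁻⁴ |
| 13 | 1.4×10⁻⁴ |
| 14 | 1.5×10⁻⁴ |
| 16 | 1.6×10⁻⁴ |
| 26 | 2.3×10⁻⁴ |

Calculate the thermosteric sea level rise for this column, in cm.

Layer 1 at 26 °C → α = 2.3×10⁻⁴ K⁻¹
Layer 2 at 13 °C → α = 1.4×10⁻⁴ K⁻¹
Layer 3 at 2.2 °C → α = 0.71×10⁻⁴ K⁻¹
0–200 m: 2.3×10⁻⁴ × 1.5 × 200 = 0.06900 m
200–610 m: 0.99 × 410 × 1.4×10⁻⁴ = 0.056826 m
Layer 3: 0.71×10⁻⁴ × 520 × 0.64 = 0.0236288 m
Δh = 0.06900 + 0.056826 + 0.0236288 = 0.1494548 m

Δh = 14.9 cm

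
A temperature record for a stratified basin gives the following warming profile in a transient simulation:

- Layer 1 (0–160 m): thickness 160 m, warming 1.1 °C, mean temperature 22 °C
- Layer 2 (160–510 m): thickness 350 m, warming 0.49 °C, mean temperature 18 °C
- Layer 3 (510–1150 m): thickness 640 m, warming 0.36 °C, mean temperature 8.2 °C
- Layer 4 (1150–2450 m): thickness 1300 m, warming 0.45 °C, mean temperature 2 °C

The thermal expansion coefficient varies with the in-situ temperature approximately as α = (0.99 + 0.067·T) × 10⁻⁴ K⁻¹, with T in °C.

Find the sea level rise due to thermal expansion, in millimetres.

about 182 mm

Layer 1: α = (0.99 + 0.067×22)×10⁻⁴ = 2.464×10⁻⁴ K⁻¹
Layer 2: α = (0.99 + 0.067×18)×10⁻⁴ = 2.196×10⁻⁴ K⁻¹
Layer 3: α = (0.99 + 0.067×8.2)×10⁻⁴ = 1.5394×10⁻⁴ K⁻¹
Layer 4: α = (0.99 + 0.067×2)×10⁻⁴ = 1.124×10⁻⁴ K⁻¹
0–160 m: 1.1 × 2.464×10⁻⁴ × 160 = 0.0433664 m
2.196×10⁻⁴ × 0.49 × 350 = 0.0376614 m
0.36 × 640 × 1.5394×10⁻⁴ = 0.035467776 m
1150–2450 m: 1.124×10⁻⁴ × 1300 × 0.45 = 0.065754 m
Δh = 0.0433664 + 0.0376614 + 0.035467776 + 0.065754 = 0.182249576 m ≈ 182 mm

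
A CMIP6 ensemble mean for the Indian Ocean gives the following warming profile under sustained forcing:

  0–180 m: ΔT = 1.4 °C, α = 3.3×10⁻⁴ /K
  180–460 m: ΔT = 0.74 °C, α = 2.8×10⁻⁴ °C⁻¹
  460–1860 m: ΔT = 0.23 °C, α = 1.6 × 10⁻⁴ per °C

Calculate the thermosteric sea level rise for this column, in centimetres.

Layer 1: 180 × 1.4 × 3.3×10⁻⁴ = 0.08316 m
180–460 m: 280 × 2.8×10⁻⁴ × 0.74 = 0.058016 m
1.6×10⁻⁴ × 0.23 × 1400 = 0.05152 m
Δh = 0.08316 + 0.058016 + 0.05152 = 0.192696 m ≈ 19 cm

Δh ≈ 19 cm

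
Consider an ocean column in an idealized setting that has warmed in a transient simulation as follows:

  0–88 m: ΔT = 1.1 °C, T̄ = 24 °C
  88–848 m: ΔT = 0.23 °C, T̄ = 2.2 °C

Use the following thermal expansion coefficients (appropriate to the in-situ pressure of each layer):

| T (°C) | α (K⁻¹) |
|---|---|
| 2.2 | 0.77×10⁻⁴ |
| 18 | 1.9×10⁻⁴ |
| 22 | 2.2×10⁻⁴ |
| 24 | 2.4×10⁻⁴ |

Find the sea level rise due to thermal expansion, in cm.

Δh ≈ 3.7 cm

Layer 1 at 24 °C → α = 2.4×10⁻⁴ K⁻¹
Layer 2 at 2.2 °C → α = 0.77×10⁻⁴ K⁻¹
Layer 1: 1.1 × 88 × 2.4×10⁻⁴ = 0.023232 m
Layer 2: 0.23 × 760 × 0.77×10⁻⁴ = 0.0134596 m
Δh = 0.023232 + 0.0134596 = 0.0366916 m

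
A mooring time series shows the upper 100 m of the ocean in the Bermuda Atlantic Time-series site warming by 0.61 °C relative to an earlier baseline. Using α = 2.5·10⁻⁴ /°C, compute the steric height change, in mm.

Δh = αΔT·H = 2.5×10⁻⁴ × 0.61 × 100 = 0.01525 m

Δh = 15 mm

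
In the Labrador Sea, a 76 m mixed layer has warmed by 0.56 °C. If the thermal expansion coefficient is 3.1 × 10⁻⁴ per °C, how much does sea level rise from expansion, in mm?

Δh = αΔT·H = 3.1×10⁻⁴ × 0.56 × 76 = 0.0131936 m

13.2 mm of thermosteric rise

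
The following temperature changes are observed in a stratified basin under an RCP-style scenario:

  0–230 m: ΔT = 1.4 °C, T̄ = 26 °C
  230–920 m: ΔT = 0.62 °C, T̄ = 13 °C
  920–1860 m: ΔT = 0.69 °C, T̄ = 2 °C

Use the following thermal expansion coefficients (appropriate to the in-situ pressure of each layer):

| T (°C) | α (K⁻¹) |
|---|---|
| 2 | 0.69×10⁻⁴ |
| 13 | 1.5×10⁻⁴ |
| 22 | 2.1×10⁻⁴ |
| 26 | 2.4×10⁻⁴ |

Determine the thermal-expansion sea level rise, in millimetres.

190 mm

Layer 1 at 26 °C → α = 2.4×10⁻⁴ K⁻¹
Layer 2 at 13 °C → α = 1.5×10⁻⁴ K⁻¹
Layer 3 at 2 °C → α = 0.69×10⁻⁴ K⁻¹
230 × 2.4×10⁻⁴ × 1.4 = 0.07728 m
230–920 m: 690 × 1.5×10⁻⁴ × 0.62 = 0.06417 m
Layer 3: 940 × 0.69 × 0.69×10⁻⁴ = 0.0447534 m
Δh = 0.07728 + 0.06417 + 0.0447534 = 0.1862034 m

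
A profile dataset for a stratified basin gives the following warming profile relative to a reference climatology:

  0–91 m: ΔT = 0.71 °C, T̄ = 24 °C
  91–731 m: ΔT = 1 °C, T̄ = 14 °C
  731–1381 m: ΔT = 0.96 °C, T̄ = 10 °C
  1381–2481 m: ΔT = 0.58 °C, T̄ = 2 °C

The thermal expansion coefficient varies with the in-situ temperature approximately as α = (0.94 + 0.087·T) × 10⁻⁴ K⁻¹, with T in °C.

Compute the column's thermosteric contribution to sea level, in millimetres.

Layer 1: α = (0.94 + 0.087×24)×10⁻⁴ = 3.028×10⁻⁴ K⁻¹
Layer 2: α = (0.94 + 0.087×14)×10⁻⁴ = 2.158×10⁻⁴ K⁻¹
Layer 3: α = (0.94 + 0.087×10)×10⁻⁴ = 1.81×10⁻⁴ K⁻¹
Layer 4: α = (0.94 + 0.087×2)×10⁻⁴ = 1.114×10⁻⁴ K⁻¹
Layer 1: 0.71 × 91 × 3.028×10⁻⁴ = 0.019563908 m
91–731 m: 640 × 1 × 2.158×10⁻⁴ = 0.138112 m
Layer 3: 650 × 1.81×10⁻⁴ × 0.96 = 0.112944 m
1381–2481 m: 0.58 × 1.114×10⁻⁴ × 1100 = 0.0710732 m
Δh = 0.019563908 + 0.138112 + 0.112944 + 0.0710732 = 0.341693108 m

342 mm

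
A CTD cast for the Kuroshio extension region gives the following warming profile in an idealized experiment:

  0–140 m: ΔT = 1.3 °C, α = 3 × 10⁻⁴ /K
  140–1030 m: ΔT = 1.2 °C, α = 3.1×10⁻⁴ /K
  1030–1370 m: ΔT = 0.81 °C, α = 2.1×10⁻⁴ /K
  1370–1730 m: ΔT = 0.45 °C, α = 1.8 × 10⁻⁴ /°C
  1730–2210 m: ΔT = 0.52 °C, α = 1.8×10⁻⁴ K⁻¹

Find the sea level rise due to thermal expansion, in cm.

51.8 cm

Layer 1: 1.3 × 3×10⁻⁴ × 140 = 0.05460 m
3.1×10⁻⁴ × 890 × 1.2 = 0.33108 m
1030–1370 m: 2.1×10⁻⁴ × 340 × 0.81 = 0.057834 m
1370–1730 m: 0.45 × 360 × 1.8×10⁻⁴ = 0.02916 m
Layer 5: 0.52 × 480 × 1.8×10⁻⁴ = 0.044928 m
Δh = 0.05460 + 0.33108 + 0.057834 + 0.02916 + 0.044928 = 0.517602 m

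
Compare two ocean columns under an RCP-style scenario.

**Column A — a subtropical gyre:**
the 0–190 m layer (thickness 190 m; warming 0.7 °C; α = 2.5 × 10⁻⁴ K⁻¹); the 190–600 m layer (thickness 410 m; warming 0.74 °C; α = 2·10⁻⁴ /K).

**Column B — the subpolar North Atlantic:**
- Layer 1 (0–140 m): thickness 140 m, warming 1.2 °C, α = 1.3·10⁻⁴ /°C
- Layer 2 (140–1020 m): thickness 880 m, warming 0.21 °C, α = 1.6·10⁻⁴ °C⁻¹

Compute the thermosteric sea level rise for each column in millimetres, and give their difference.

A: 94 mm; B: 51 mm; difference 43 mm

A 0–190 m: 2.5×10⁻⁴ × 190 × 0.7 = 0.03325 m
A Layer 2: 410 × 0.74 × 2×10⁻⁴ = 0.06068 m
A total: 0.09393 m
B 0–140 m: 1.3×10⁻⁴ × 1.2 × 140 = 0.02184 m
B Layer 2: 1.6×10⁻⁴ × 0.21 × 880 = 0.029568 m
B total: 0.051408 m
Difference: 0.09393 − 0.051408 = 0.042522 m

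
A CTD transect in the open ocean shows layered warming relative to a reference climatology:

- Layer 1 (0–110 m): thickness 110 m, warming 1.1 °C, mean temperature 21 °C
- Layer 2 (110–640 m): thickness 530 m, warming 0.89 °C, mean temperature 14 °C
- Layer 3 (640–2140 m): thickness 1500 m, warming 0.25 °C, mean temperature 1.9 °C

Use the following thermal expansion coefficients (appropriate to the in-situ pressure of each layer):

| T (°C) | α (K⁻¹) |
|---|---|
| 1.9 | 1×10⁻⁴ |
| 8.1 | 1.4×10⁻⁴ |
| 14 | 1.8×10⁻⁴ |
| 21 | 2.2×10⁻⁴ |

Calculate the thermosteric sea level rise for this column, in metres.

about 0.149 m

Layer 1 at 21 °C → α = 2.2×10⁻⁴ K⁻¹
Layer 2 at 14 °C → α = 1.8×10⁻⁴ K⁻¹
Layer 3 at 1.9 °C → α = 1×10⁻⁴ K⁻¹
0–110 m: 110 × 1.1 × 2.2×10⁻⁴ = 0.02662 m
110–640 m: 0.89 × 1.8×10⁻⁴ × 530 = 0.084906 m
Layer 3: 0.25 × 1×10⁻⁴ × 1500 = 0.03750 m
Δh = 0.02662 + 0.084906 + 0.03750 = 0.149026 m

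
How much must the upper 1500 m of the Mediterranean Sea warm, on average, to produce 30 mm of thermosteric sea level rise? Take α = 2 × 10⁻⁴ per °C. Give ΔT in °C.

ΔT = Δh/(αH) = 0.03 / (2×10⁻⁴ × 1500) = 0.1000 °C

about 0.100 °C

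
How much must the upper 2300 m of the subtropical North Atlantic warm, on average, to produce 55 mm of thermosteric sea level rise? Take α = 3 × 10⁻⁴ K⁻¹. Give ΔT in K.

about 0.0797 K

ΔT = Δh/(αH) = 0.055 / (3×10⁻⁴ × 2300) ≈ 0.07971 K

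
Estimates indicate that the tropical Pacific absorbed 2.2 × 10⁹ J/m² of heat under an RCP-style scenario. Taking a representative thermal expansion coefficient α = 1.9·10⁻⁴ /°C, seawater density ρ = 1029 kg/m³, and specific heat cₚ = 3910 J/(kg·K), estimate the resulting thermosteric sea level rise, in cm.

about 10.4 cm

Δh = αQ/(ρcₚ) = 1.9×10⁻⁴ × 2.2×10⁹ / (1029 × 3910) ≈ 0.10389 m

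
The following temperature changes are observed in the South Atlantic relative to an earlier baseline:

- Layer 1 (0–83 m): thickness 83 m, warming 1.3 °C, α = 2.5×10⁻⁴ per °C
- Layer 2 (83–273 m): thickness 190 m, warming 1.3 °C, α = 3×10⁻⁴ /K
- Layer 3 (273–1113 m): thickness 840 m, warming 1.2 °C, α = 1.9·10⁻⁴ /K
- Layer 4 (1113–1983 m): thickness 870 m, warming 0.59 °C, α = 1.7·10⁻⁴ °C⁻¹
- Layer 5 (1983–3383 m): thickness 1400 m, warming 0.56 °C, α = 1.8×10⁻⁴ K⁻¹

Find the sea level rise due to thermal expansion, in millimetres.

521 mm

2.5×10⁻⁴ × 1.3 × 83 = 0.026975 m
3×10⁻⁴ × 190 × 1.3 = 0.07410 m
273–1113 m: 1.9×10⁻⁴ × 1.2 × 840 = 0.19152 m
870 × 0.59 × 1.7×10⁻⁴ = 0.087261 m
1983–3383 m: 1400 × 0.56 × 1.8×10⁻⁴ = 0.14112 m
Δh = 0.026975 + 0.07410 + 0.19152 + 0.087261 + 0.14112 = 0.520976 m ≈ 521 mm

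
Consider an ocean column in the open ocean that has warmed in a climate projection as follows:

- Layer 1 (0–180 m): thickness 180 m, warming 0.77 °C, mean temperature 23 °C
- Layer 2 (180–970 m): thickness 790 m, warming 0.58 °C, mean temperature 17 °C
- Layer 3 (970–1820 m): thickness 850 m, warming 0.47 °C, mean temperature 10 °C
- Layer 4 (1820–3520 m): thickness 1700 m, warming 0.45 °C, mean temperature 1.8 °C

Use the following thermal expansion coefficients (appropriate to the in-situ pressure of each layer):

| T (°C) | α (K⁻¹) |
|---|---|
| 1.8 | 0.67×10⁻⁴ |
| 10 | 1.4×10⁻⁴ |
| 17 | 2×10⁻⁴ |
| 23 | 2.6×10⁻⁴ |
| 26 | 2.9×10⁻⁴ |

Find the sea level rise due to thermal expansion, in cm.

Layer 1 at 23 °C → α = 2.6×10⁻⁴ K⁻¹
Layer 2 at 17 °C → α = 2×10⁻⁴ K⁻¹
Layer 3 at 10 °C → α = 1.4×10⁻⁴ K⁻¹
Layer 4 at 1.8 °C → α = 0.67×10⁻⁴ K⁻¹
Layer 1: 2.6×10⁻⁴ × 0.77 × 180 = 0.036036 m
2×10⁻⁴ × 0.58 × 790 = 0.09164 m
1.4×10⁻⁴ × 0.47 × 850 = 0.05593 m
Layer 4: 0.67×10⁻⁴ × 0.45 × 1700 = 0.051255 m
Δh = 0.036036 + 0.09164 + 0.05593 + 0.051255 = 0.234861 m

23.5 cm of thermosteric rise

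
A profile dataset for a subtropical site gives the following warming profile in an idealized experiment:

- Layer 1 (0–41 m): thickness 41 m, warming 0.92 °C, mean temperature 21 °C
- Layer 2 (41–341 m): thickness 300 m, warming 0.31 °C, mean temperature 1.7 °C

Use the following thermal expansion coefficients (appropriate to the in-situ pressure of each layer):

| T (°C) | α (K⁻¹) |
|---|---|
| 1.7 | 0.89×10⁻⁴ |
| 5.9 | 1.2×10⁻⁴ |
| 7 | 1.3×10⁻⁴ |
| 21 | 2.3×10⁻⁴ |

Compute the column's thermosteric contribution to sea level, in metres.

0.0170 m

Layer 1 at 21 °C → α = 2.3×10⁻⁴ K⁻¹
Layer 2 at 1.7 °C → α = 0.89×10⁻⁴ K⁻¹
Layer 1: 2.3×10⁻⁴ × 41 × 0.92 = 0.0086756 m
41–341 m: 300 × 0.89×10⁻⁴ × 0.31 = 0.008277 m
Δh = 0.0086756 + 0.008277 = 0.0169526 m ≈ 0.0170 m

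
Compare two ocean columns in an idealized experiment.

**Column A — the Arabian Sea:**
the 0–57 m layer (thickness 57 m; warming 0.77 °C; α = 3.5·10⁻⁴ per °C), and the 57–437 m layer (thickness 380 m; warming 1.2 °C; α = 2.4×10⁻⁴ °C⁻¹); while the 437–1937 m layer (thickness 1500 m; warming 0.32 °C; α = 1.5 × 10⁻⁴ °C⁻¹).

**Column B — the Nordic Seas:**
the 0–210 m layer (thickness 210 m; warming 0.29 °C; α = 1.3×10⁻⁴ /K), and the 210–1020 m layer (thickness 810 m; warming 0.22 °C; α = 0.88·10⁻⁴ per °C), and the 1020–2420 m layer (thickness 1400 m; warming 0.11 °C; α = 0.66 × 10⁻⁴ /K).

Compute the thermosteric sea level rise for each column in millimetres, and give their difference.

A 0.77 × 57 × 3.5×10⁻⁴ = 0.0153615 m
A 2.4×10⁻⁴ × 380 × 1.2 = 0.10944 m
A 437–1937 m: 0.32 × 1.5×10⁻⁴ × 1500 = 0.07200 m
A total: 0.1968015 m
B 0–210 m: 1.3×10⁻⁴ × 210 × 0.29 = 0.007917 m
B 0.22 × 810 × 0.88×10⁻⁴ = 0.0156816 m
B Layer 3: 0.11 × 0.66×10⁻⁴ × 1400 = 0.010164 m
B total: 0.0337626 m
Difference: 0.1968015 − 0.0337626 = 0.1630389 m

Δh_A ≈ 200 mm, Δh_B ≈ 34 mm; difference ≈ 160 mm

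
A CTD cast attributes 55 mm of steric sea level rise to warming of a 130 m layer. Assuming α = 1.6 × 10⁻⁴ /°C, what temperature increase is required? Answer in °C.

ΔT = Δh/(αH) = 0.055 / (1.6×10⁻⁴ × 130) ≈ 2.644 °C

about 2.64 °C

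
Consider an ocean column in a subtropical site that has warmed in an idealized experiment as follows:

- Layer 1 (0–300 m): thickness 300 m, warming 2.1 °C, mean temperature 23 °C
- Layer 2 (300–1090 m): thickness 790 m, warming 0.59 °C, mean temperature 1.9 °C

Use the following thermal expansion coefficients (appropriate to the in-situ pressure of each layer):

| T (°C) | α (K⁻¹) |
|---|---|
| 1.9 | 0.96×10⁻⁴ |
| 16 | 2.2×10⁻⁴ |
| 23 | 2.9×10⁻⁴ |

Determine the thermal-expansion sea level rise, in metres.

Layer 1 at 23 °C → α = 2.9×10⁻⁴ K⁻¹
Layer 2 at 1.9 °C → α = 0.96×10⁻⁴ K⁻¹
0–300 m: 300 × 2.9×10⁻⁴ × 2.1 = 0.18270 m
Layer 2: 0.59 × 0.96×10⁻⁴ × 790 = 0.0447456 m
Δh = 0.18270 + 0.0447456 = 0.2274456 m

0.227 m of thermosteric rise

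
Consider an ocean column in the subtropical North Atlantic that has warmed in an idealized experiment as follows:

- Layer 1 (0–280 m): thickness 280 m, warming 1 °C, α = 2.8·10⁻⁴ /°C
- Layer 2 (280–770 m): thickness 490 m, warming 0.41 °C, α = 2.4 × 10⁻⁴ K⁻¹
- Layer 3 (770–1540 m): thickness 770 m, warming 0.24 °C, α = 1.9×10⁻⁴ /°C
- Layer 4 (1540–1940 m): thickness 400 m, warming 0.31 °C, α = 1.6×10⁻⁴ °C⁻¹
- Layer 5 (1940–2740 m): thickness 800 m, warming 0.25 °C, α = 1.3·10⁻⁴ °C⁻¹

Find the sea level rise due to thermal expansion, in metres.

2.8×10⁻⁴ × 280 × 1 = 0.07840 m
490 × 0.41 × 2.4×10⁻⁴ = 0.048216 m
Layer 3: 770 × 1.9×10⁻⁴ × 0.24 = 0.035112 m
1.6×10⁻⁴ × 0.31 × 400 = 0.01984 m
0.25 × 1.3×10⁻⁴ × 800 = 0.02600 m
Δh = 0.07840 + 0.048216 + 0.035112 + 0.01984 + 0.02600 = 0.207568 m

about 0.208 m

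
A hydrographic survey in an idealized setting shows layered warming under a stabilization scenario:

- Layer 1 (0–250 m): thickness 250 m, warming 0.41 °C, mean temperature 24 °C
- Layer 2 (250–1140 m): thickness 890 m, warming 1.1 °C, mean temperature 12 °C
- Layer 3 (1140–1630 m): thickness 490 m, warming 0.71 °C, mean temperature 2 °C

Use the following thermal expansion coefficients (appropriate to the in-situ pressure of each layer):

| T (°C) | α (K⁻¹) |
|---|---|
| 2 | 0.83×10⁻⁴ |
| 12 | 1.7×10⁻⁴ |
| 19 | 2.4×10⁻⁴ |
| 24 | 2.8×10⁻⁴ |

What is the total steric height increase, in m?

about 0.224 m

Layer 1 at 24 °C → α = 2.8×10⁻⁴ K⁻¹
Layer 2 at 12 °C → α = 1.7×10⁻⁴ K⁻¹
Layer 3 at 2 °C → α = 0.83×10⁻⁴ K⁻¹
0–250 m: 0.41 × 250 × 2.8×10⁻⁴ = 0.02870 m
250–1140 m: 1.7×10⁻⁴ × 890 × 1.1 = 0.16643 m
Layer 3: 490 × 0.71 × 0.83×10⁻⁴ = 0.0288757 m
Δh = 0.02870 + 0.16643 + 0.0288757 = 0.2240057 m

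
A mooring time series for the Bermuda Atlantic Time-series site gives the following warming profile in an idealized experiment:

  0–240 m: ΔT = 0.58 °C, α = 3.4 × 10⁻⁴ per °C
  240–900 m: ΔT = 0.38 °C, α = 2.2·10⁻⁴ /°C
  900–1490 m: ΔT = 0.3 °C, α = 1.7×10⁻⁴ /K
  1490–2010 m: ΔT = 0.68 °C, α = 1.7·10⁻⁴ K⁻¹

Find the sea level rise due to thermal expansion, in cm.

0.58 × 240 × 3.4×10⁻⁴ = 0.047328 m
240–900 m: 2.2×10⁻⁴ × 0.38 × 660 = 0.055176 m
1.7×10⁻⁴ × 590 × 0.3 = 0.03009 m
Layer 4: 1.7×10⁻⁴ × 520 × 0.68 = 0.060112 m
Δh = 0.047328 + 0.055176 + 0.03009 + 0.060112 = 0.192706 m ≈ 19 cm

about 19 cm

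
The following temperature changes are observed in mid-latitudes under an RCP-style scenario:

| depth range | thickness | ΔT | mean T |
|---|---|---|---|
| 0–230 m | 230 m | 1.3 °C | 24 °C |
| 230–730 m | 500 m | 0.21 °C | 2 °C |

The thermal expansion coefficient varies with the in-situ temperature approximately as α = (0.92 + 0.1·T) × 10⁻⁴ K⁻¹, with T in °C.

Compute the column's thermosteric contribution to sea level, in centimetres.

Δh = 11.1 cm

Layer 1: α = (0.92 + 0.1×24)×10⁻⁴ = 3.32×10⁻⁴ K⁻¹
Layer 2: α = (0.92 + 0.1×2)×10⁻⁴ = 1.12×10⁻⁴ K⁻¹
230 × 1.3 × 3.32×10⁻⁴ = 0.099268 m
500 × 1.12×10⁻⁴ × 0.21 = 0.01176 m
Δh = 0.099268 + 0.01176 = 0.111028 m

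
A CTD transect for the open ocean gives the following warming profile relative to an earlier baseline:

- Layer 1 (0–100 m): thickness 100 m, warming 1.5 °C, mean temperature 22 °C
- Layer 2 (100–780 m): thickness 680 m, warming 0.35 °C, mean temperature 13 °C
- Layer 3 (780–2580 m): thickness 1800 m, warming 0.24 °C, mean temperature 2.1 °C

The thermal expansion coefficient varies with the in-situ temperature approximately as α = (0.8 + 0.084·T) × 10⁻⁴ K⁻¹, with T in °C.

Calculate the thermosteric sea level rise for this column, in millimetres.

127 mm of thermosteric rise

Layer 1: α = (0.8 + 0.084×22)×10⁻⁴ = 2.648×10⁻⁴ K⁻¹
Layer 2: α = (0.8 + 0.084×13)×10⁻⁴ = 1.892×10⁻⁴ K⁻¹
Layer 3: α = (0.8 + 0.084×2.1)×10⁻⁴ = 0.9764×10⁻⁴ K⁻¹
100 × 2.648×10⁻⁴ × 1.5 = 0.03972 m
Layer 2: 0.35 × 680 × 1.892×10⁻⁴ = 0.0450296 m
Layer 3: 0.9764×10⁻⁴ × 0.24 × 1800 = 0.04218048 m
Δh = 0.03972 + 0.0450296 + 0.04218048 = 0.12693008 m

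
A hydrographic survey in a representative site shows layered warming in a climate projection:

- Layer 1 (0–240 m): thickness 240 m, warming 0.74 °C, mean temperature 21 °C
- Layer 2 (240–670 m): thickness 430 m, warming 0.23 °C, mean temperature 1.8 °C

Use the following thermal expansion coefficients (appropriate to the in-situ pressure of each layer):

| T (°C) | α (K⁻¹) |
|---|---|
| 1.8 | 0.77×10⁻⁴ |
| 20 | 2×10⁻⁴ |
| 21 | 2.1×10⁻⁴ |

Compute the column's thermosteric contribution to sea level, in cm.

about 4.49 cm

Layer 1 at 21 °C → α = 2.1×10⁻⁴ K⁻¹
Layer 2 at 1.8 °C → α = 0.77×10⁻⁴ K⁻¹
Layer 1: 0.74 × 2.1×10⁻⁴ × 240 = 0.037296 m
Layer 2: 0.23 × 0.77×10⁻⁴ × 430 = 0.0076153 m
Δh = 0.037296 + 0.0076153 = 0.0449113 m ≈ 4.49 cm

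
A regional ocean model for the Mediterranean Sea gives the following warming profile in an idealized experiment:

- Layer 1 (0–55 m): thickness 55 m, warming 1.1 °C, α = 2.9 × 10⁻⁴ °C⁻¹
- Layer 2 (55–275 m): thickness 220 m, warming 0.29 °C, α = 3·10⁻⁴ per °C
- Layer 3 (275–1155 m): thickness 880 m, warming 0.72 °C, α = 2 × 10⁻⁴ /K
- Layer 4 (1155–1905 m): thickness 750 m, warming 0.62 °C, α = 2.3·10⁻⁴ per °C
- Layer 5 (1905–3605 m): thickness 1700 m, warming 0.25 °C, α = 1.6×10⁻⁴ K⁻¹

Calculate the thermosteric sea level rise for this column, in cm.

0–55 m: 55 × 2.9×10⁻⁴ × 1.1 = 0.017545 m
Layer 2: 0.29 × 220 × 3×10⁻⁴ = 0.01914 m
2×10⁻⁴ × 0.72 × 880 = 0.12672 m
1155–1905 m: 2.3×10⁻⁴ × 750 × 0.62 = 0.10695 m
0.25 × 1.6×10⁻⁴ × 1700 = 0.06800 m
Δh = 0.017545 + 0.01914 + 0.12672 + 0.10695 + 0.06800 = 0.338355 m

33.8 cm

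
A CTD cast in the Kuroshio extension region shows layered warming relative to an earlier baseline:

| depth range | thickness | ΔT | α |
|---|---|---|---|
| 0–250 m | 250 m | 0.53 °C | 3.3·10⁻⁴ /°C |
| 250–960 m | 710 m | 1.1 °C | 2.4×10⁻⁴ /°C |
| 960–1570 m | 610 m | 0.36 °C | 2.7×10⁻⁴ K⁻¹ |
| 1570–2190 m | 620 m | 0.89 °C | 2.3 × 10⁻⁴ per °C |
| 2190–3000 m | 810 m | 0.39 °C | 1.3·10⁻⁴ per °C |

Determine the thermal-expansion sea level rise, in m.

0–250 m: 3.3×10⁻⁴ × 250 × 0.53 = 0.043725 m
710 × 2.4×10⁻⁴ × 1.1 = 0.18744 m
Layer 3: 2.7×10⁻⁴ × 610 × 0.36 = 0.059292 m
2.3×10⁻⁴ × 620 × 0.89 = 0.126914 m
1.3×10⁻⁴ × 810 × 0.39 = 0.041067 m
Δh = 0.043725 + 0.18744 + 0.059292 + 0.126914 + 0.041067 = 0.458438 m ≈ 0.458 m

Δh ≈ 0.458 m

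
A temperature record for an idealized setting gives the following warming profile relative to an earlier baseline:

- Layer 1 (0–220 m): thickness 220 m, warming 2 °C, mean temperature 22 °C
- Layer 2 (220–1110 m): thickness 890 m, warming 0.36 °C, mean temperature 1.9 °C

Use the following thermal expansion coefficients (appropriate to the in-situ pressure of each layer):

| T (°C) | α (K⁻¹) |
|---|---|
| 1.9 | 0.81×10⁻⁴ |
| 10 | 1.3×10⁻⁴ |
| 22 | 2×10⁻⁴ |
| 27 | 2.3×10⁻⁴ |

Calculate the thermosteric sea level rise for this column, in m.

Δh ≈ 0.114 m

Layer 1 at 22 °C → α = 2×10⁻⁴ K⁻¹
Layer 2 at 1.9 °C → α = 0.81×10⁻⁴ K⁻¹
2×10⁻⁴ × 220 × 2 = 0.08800 m
0.36 × 0.81×10⁻⁴ × 890 = 0.0259524 m
Δh = 0.08800 + 0.0259524 = 0.1139524 m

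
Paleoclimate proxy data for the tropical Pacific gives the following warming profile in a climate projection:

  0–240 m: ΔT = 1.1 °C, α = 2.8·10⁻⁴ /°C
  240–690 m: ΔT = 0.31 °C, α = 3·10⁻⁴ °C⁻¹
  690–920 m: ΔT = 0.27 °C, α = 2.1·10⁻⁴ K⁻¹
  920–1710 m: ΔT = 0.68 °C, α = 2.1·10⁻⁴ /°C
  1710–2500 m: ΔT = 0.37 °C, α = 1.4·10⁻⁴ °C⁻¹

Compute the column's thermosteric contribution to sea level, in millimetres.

0–240 m: 1.1 × 2.8×10⁻⁴ × 240 = 0.07392 m
240–690 m: 3×10⁻⁴ × 450 × 0.31 = 0.04185 m
Layer 3: 230 × 0.27 × 2.1×10⁻⁴ = 0.013041 m
Layer 4: 0.68 × 2.1×10⁻⁴ × 790 = 0.112812 m
Layer 5: 790 × 0.37 × 1.4×10⁻⁴ = 0.040922 m
Δh = 0.07392 + 0.04185 + 0.013041 + 0.112812 + 0.040922 = 0.282545 m

283 mm of thermosteric rise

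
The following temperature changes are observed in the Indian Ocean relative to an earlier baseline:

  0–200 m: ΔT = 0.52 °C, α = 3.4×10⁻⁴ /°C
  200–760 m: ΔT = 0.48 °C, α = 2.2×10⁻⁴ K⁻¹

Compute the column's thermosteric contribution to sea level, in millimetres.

Layer 1: 3.4×10⁻⁴ × 200 × 0.52 = 0.03536 m
200–760 m: 0.48 × 2.2×10⁻⁴ × 560 = 0.059136 m
Δh = 0.03536 + 0.059136 = 0.094496 m

Δh = 94.5 mm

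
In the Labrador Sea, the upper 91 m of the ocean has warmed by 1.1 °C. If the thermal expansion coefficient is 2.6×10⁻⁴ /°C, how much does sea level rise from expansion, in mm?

Δh = αΔT·H = 2.6×10⁻⁴ × 1.1 × 91 = 0.026026 m

Δh ≈ 26.0 mm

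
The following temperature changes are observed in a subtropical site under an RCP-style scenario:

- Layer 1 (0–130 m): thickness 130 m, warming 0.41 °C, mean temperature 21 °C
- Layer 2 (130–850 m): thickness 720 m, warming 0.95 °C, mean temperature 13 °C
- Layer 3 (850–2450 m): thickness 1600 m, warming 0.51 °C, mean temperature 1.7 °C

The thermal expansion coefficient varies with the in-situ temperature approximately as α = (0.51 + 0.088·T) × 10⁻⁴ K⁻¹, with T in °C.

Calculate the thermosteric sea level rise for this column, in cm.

Δh ≈ 18.0 cm

Layer 1: α = (0.51 + 0.088×21)×10⁻⁴ = 2.358×10⁻⁴ K⁻¹
Layer 2: α = (0.51 + 0.088×13)×10⁻⁴ = 1.654×10⁻⁴ K⁻¹
Layer 3: α = (0.51 + 0.088×1.7)×10⁻⁴ = 0.6596×10⁻⁴ K⁻¹
0–130 m: 130 × 0.41 × 2.358×10⁻⁴ = 0.01256814 m
1.654×10⁻⁴ × 720 × 0.95 = 0.1131336 m
850–2450 m: 0.6596×10⁻⁴ × 1600 × 0.51 = 0.05382336 m
Δh = 0.01256814 + 0.1131336 + 0.05382336 = 0.1795251 m ≈ 18.0 cm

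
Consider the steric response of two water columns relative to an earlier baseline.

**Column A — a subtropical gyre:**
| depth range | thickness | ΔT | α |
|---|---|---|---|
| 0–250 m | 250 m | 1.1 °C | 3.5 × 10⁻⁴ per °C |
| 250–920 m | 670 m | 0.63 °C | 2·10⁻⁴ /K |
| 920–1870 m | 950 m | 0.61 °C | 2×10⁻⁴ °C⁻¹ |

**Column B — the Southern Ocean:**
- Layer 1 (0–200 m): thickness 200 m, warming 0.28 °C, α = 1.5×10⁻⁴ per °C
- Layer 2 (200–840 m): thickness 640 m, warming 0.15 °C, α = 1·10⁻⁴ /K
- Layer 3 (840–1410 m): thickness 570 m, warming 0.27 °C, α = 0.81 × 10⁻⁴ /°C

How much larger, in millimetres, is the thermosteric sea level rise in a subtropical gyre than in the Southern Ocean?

266 mm

A 0–250 m: 3.5×10⁻⁴ × 1.1 × 250 = 0.09625 m
A Layer 2: 0.63 × 670 × 2×10⁻⁴ = 0.08442 m
A Layer 3: 2×10⁻⁴ × 0.61 × 950 = 0.11590 m
A total: 0.29657 m
B Layer 1: 1.5×10⁻⁴ × 0.28 × 200 = 0.00840 m
B Layer 2: 1×10⁻⁴ × 640 × 0.15 = 0.00960 m
B 570 × 0.27 × 0.81×10⁻⁴ = 0.0124659 m
B total: 0.0304659 m
Difference: 0.29657 − 0.0304659 = 0.2661041 m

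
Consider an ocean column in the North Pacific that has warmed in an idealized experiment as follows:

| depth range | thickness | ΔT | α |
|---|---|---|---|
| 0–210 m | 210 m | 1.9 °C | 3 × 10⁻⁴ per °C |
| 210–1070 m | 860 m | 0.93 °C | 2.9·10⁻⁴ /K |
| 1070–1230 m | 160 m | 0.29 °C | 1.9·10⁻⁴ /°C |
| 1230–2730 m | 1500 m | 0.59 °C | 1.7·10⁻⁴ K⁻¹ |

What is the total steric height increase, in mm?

511 mm

1.9 × 3×10⁻⁴ × 210 = 0.11970 m
Layer 2: 0.93 × 2.9×10⁻⁴ × 860 = 0.231942 m
0.29 × 1.9×10⁻⁴ × 160 = 0.008816 m
1.7×10⁻⁴ × 0.59 × 1500 = 0.15045 m
Δh = 0.11970 + 0.231942 + 0.008816 + 0.15045 = 0.510908 m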